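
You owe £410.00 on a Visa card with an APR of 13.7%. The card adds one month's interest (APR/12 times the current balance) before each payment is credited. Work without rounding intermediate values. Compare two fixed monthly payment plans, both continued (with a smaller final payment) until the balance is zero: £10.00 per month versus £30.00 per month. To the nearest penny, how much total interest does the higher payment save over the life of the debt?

£107.79

Monthly rate r = 13.7%/12 = 1.14167% = 0.0114167.
At £10.00/mo: n = ⌈−ln(1 − rB₀/P)/ln(1+r)⌉ = 56 payments (last £6.10); total interest = total paid − £410.00 = £146.10.
At £30.00/mo: 15 payments (last £28.31); total interest £38.31.
Interest saved = £146.10 − £38.31 = £107.79.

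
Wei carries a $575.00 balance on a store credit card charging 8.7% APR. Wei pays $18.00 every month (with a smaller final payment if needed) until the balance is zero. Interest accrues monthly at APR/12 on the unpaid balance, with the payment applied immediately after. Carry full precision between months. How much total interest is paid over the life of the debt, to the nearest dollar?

Monthly rate r = 8.7%/12 = 0.725% = 0.00725.
Payoff takes n = ⌈−ln(1 − rB₀/P)/ln(1+r)⌉ = ⌈36.468⌉ = 37 payments; the last is $8.45.
Total paid = 36·$18.00 + $8.45 = $656.45.
Total interest = total paid − principal = $656.45 − $575.00 = $81.45.

$81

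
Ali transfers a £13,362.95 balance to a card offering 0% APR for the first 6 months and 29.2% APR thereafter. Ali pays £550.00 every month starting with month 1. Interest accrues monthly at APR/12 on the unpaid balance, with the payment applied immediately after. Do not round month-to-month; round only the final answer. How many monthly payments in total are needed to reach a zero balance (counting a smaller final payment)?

Promo months 1–6 at r₀ = 0%/12 = 0; months 7+ at r₁ = 29.2%/12 = 0.0243333.
After month 6 (no interest yet): B = £13,362.95 − 6·£550.00 = £10,062.95.
Then at r₁ with £550.00/mo: n₂ = −ln(1 − r₁·B/P)/ln(1+r₁) ≈ 24.51 → 25 more payments.

31 payments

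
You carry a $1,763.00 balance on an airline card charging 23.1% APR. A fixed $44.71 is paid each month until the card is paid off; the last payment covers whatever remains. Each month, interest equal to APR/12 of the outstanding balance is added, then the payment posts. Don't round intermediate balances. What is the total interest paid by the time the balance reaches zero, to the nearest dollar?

Monthly rate r = 23.1%/12 = 1.925% = 0.01925.
Payoff takes n = ⌈−ln(1 − rB₀/P)/ln(1+r)⌉ = ⌈74.643⌉ = 75 payments; the last is $28.85.
Total paid = 74·$44.71 + $28.85 = $3,337.39.
Total interest = total paid − principal = $3,337.39 − $1,763.00 = $1,574.39.

$1,574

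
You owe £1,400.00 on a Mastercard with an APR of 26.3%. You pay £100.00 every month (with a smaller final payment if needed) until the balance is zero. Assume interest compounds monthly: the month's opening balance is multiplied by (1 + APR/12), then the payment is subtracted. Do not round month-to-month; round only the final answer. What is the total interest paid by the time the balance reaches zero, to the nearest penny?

£290.53

Monthly rate r = 26.3%/12 = 2.19167% = 0.0219167.
Payoff takes n = ⌈−ln(1 − rB₀/P)/ln(1+r)⌉ = ⌈16.904⌉ = 17 payments; the last is £90.53.
Total paid = 16·£100.00 + £90.53 = £1,690.53.
Total interest = total paid − principal = £1,690.53 − £1,400.00 = £290.53.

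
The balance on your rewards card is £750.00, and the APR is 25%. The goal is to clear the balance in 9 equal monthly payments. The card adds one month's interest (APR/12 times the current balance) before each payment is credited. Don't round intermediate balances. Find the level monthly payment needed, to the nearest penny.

£92.25

Monthly rate r = 25%/12 = 2.08333% = 0.0208333.
Level-payment amortization: P = B₀·r / (1 − (1+r)^(−n)) = 750.00·0.0208333 / (1 − 1.02083^(−9)).
Denominator 1 − (1+r)^(−9) = 0.169372288.
P = 15.625 / 0.169372288 ≈ 92.25.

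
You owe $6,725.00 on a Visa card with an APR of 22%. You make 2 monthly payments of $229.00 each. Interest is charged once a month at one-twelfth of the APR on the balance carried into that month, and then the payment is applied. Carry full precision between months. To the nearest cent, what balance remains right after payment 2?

Monthly rate r = 22%/12 = 1.83333% = 0.0183333.
Each month: B ← B·(1+r) − $229.00.
Month 1: interest $123.29; balance after payment $6,619.29.
Month 2: interest $121.35; balance after payment $6,511.65.

$6,511.65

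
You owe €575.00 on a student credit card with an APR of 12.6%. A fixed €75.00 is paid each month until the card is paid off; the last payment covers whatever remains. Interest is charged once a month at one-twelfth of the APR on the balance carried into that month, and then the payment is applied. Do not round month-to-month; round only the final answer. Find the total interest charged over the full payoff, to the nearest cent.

€27.62

Monthly rate r = 12.6%/12 = 1.05% = 0.0105.
Payoff takes n = ⌈−ln(1 − rB₀/P)/ln(1+r)⌉ = ⌈8.035⌉ = 9 payments; the last is €2.62.
Total paid = 8·€75.00 + €2.62 = €602.62.
Total interest = total paid − principal = €602.62 − €575.00 = €27.62.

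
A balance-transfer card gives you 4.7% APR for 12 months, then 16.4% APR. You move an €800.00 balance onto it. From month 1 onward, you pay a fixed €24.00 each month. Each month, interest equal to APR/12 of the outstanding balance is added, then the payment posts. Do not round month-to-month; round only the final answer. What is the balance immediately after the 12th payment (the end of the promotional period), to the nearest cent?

Promo months 1–12 at r₀ = 4.7%/12 = 0.00391667; months 13+ at r₁ = 16.4%/12 = 0.0136667.
After month 12: iterate B ← B·(1+r₀) − €24.00 for 12 months → €544.13.

€544.13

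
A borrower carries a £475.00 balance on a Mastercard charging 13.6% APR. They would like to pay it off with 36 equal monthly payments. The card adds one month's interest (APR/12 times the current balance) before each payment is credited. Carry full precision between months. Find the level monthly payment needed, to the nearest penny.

£16.14

Monthly rate r = 13.6%/12 = 1.13333% = 0.0113333.
Level-payment amortization: P = B₀·r / (1 − (1+r)^(−n)) = 475.00·0.0113333 / (1 − 1.01133^(−36)).
Denominator 1 − (1+r)^(−36) = 0.333493456.
P = 5.38333 / 0.333493456 ≈ 16.14.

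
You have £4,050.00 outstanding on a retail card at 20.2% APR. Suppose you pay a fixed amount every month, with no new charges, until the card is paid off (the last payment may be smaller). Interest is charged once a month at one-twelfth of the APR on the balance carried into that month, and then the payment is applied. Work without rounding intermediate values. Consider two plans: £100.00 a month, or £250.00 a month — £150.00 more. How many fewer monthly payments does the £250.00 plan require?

Monthly rate r = 20.2%/12 = 1.68333% = 0.0168333.
At £100.00/mo: n = ⌈−ln(1 − rB₀/P)/ln(1+r)⌉ = 69 payments (last £58.78); total interest = total paid − £4,050.00 = £2,808.78.
At £250.00/mo: 20 payments (last £18.79); total interest £718.79.
Payments saved = 69 − 20 = 49.

49 fewer payments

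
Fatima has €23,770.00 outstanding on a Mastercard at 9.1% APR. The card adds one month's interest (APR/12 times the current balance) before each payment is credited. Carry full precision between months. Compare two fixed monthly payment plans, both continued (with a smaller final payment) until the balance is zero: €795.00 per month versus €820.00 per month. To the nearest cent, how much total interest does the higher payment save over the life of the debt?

Monthly rate r = 9.1%/12 = 0.758333% = 0.00758333.
At €795.00/mo: n = ⌈−ln(1 − rB₀/P)/ln(1+r)⌉ = 35 payments (last €29.08); total interest = total paid − €23,770.00 = €3,289.08.
At €820.00/mo: 33 payments (last €704.25); total interest €3,174.25.
Interest saved = €3,289.08 − €3,174.25 = €114.83.

€114.83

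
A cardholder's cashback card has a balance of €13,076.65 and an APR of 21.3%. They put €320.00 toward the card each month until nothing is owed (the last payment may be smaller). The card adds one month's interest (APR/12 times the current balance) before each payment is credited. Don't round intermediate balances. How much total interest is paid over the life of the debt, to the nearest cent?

€10,426.94

Monthly rate r = 21.3%/12 = 1.775% = 0.01775.
Payoff takes n = ⌈−ln(1 − rB₀/P)/ln(1+r)⌉ = ⌈73.447⌉ = 74 payments; the last is €143.59.
Total paid = 73·€320.00 + €143.59 = €23,503.59.
Total interest = total paid − principal = €23,503.59 − €13,076.65 = €10,426.94.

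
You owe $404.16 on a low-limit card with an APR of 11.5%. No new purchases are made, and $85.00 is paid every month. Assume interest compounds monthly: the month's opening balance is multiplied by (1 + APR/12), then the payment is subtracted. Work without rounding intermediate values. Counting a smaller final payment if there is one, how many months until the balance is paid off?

5 payments

Monthly rate r = 11.5%/12 = 0.958333% = 0.00958333.
Recurrence: B ← B·(1+r) − $85.00.
Month 1: interest $3.87; balance after payment $323.03.
Month 2: interest $3.10; balance after payment $241.13.
Month 3: interest $2.31; balance after payment $158.44.
Month 4: interest $1.52; balance after payment $74.96.
Month 5: interest $0.72; balance after payment $0.00.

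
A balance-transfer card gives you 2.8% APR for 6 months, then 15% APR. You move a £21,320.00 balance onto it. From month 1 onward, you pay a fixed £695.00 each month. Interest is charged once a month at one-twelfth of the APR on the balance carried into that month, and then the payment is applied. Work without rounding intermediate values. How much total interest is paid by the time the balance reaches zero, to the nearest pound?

Promo months 1–6 at r₀ = 2.8%/12 = 0.00233333; months 7+ at r₁ = 15%/12 = 0.0125.
After month 6: iterate B ← B·(1+r₀) − £695.00 for 6 months → £17,425.83.
Then at r₁ with £695.00/mo: n₂ = −ln(1 − r₁·B/P)/ln(1+r₁) ≈ 30.27 → 31 more payments.
Total paid = 36·£695.00 + £188.18 = £25,208.18; interest = £25,208.18 − £21,320.00 = £3,888.18.

£3,888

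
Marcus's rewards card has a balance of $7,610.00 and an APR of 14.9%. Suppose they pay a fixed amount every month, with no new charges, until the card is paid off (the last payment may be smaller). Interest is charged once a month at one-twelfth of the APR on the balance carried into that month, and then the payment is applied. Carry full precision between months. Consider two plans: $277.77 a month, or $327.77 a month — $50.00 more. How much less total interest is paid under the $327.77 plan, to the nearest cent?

Monthly rate r = 14.9%/12 = 1.24167% = 0.0124167.
At $277.77/mo: n = ⌈−ln(1 − rB₀/P)/ln(1+r)⌉ = 34 payments (last $192.95); total interest = total paid − $7,610.00 = $1,749.36.
At $327.77/mo: 28 payments (last $183.52); total interest $1,423.31.
Interest saved = $1,749.36 − $1,423.31 = $326.05.

$326.05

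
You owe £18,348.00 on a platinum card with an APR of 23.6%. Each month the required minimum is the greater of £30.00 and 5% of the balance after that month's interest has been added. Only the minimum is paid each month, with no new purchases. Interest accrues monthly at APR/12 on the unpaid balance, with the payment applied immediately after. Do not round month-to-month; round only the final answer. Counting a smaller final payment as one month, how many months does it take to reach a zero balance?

134 months

Monthly rate r = 23.6%/12 = 1.96667% = 0.0196667.
While 5% of the post-interest balance exceeds £30.00, each month B ← (B·(1+r))·(1 − 0.05), i.e. B shrinks by the factor (1+r)·0.95 = 0.96868.
This holds for months 1–109. Entering month 110 the balance is £572.02; 5% of the post-interest balance is now below £30.00, so the flat £30.00 minimum applies from here.
From month 110 a fixed £30.00 at rate r clears £572.02 in 25 more payments. Total: 109 + 25 = 134 months.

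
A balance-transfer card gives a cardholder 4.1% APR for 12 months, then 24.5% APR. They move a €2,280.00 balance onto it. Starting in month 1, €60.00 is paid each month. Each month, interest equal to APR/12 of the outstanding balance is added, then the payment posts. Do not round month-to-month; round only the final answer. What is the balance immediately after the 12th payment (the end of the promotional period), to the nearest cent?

Promo months 1–12 at r₀ = 4.1%/12 = 0.00341667; months 13+ at r₁ = 24.5%/12 = 0.0204167.
After month 12: iterate B ← B·(1+r₀) − €60.00 for 12 months → €1,641.57.

€1,641.57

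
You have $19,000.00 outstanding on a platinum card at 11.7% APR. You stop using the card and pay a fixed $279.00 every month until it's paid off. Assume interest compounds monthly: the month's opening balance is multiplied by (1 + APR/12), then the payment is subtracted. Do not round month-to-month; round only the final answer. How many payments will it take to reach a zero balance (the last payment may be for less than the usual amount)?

113 payments

Monthly rate r = 11.7%/12 = 0.975% = 0.00975.
Recurrence: B ← B·(1+r) − $279.00.
Month 1: interest $185.25; balance after payment $18,906.25.
Month 2: interest $184.34; balance after payment $18,811.59.
Closed form: n = −ln(1 − rB₀/P)/ln(1+r) = −ln(0.33602)/ln(1.00975) ≈ 112.399, so the balance reaches zero during payment 113.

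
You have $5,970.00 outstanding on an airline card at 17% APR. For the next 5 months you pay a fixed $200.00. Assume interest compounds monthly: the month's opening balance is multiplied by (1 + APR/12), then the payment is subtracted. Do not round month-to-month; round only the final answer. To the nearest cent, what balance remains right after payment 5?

Monthly rate r = 17%/12 = 1.41667% = 0.0141667.
Each month: B ← B·(1+r) − $200.00.
Month 1: interest $84.57; balance after payment $5,854.57.
Month 2: interest $82.94; balance after payment $5,737.51.
Month 3: interest $81.28; balance after payment $5,618.80.
Month 4: interest $79.60; balance after payment $5,498.40.
Month 5: interest $77.89; balance after payment $5,376.29.

$5,376.29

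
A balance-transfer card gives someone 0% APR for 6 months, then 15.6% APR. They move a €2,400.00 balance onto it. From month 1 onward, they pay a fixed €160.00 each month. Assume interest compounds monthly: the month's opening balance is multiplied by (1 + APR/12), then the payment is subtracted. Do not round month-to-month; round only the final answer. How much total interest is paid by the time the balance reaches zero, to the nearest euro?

€102

Promo months 1–6 at r₀ = 0%/12 = 0; months 7+ at r₁ = 15.6%/12 = 0.013.
After month 6 (no interest yet): B = €2,400.00 − 6·€160.00 = €1,440.00.
Then at r₁ with €160.00/mo: n₂ = −ln(1 − r₁·B/P)/ln(1+r₁) ≈ 9.63 → 10 more payments.
Total paid = 15·€160.00 + €101.62 = €2,501.62; interest = €2,501.62 − €2,400.00 = €101.62.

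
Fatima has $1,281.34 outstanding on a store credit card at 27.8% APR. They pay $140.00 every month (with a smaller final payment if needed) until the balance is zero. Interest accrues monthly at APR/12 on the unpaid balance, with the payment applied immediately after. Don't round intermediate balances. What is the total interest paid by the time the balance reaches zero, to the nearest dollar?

$176

Monthly rate r = 27.8%/12 = 2.31667% = 0.0231667.
Payoff takes n = ⌈−ln(1 − rB₀/P)/ln(1+r)⌉ = ⌈10.405⌉ = 11 payments; the last is $57.07.
Total paid = 10·$140.00 + $57.07 = $1,457.07.
Total interest = total paid − principal = $1,457.07 − $1,281.34 = $175.73.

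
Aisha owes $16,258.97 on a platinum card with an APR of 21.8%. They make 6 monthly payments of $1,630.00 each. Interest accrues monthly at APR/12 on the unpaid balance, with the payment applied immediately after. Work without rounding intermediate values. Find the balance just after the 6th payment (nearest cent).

Monthly rate r = 21.8%/12 = 1.81667% = 0.0181667.
Each month: B ← B·(1+r) − $1,630.00.
Month 1: interest $295.37; balance after payment $14,924.34.
Month 2: interest $271.13; balance after payment $13,565.47.
Month 3: interest $246.44; balance after payment $12,181.91.
Month 4: interest $221.30; balance after payment $10,773.21.
Month 5: interest $195.71; balance after payment $9,338.92.
Month 6: interest $169.66; balance after payment $7,878.58.

$7,878.58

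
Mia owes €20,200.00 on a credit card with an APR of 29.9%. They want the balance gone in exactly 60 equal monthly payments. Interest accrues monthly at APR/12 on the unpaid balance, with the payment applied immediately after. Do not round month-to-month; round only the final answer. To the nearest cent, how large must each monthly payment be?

Monthly rate r = 29.9%/12 = 2.49167% = 0.0249167.
Level-payment amortization: P = B₀·r / (1 − (1+r)^(−n)) = 20200.00·0.0249167 / (1 − 1.02492^(−60)).
Denominator 1 − (1+r)^(−60) = 0.771604958.
P = 503.317 / 0.771604958 ≈ 652.30.

€652.30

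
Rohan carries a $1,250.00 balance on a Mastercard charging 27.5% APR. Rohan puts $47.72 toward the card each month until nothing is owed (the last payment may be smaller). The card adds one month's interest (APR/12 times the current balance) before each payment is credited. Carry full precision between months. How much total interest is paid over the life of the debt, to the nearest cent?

Monthly rate r = 27.5%/12 = 2.29167% = 0.0229167.
Payoff takes n = ⌈−ln(1 − rB₀/P)/ln(1+r)⌉ = ⌈40.472⌉ = 41 payments; the last is $22.66.
Total paid = 40·$47.72 + $22.66 = $1,931.46.
Total interest = total paid − principal = $1,931.46 − $1,250.00 = $681.46.

$681.46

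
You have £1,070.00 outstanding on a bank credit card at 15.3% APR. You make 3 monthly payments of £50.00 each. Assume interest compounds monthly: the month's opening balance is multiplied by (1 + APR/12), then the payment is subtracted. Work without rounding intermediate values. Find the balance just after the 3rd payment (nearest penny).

£959.53

Monthly rate r = 15.3%/12 = 1.275% = 0.01275.
Each month: B ← B·(1+r) − £50.00.
Month 1: interest £13.64; balance after payment £1,033.64.
Month 2: interest £13.18; balance after payment £996.82.
Month 3: interest £12.71; balance after payment £959.53.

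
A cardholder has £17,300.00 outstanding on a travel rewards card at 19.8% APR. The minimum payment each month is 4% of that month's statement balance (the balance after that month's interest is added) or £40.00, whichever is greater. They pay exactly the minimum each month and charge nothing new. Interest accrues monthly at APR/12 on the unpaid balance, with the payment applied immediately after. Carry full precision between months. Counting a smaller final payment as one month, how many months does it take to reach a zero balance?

150 months

Monthly rate r = 19.8%/12 = 1.65% = 0.0165.
While 4% of the post-interest balance exceeds £40.00, each month B ← (B·(1+r))·(1 − 0.04), i.e. B shrinks by the factor (1+r)·0.96 = 0.97584.
This holds for months 1–118. Entering month 119 the balance is £965.43; 4% of the post-interest balance is now below £40.00, so the flat £40.00 minimum applies from here.
From month 119 a fixed £40.00 at rate r clears £965.43 in 32 more payments. Total: 118 + 32 = 150 months.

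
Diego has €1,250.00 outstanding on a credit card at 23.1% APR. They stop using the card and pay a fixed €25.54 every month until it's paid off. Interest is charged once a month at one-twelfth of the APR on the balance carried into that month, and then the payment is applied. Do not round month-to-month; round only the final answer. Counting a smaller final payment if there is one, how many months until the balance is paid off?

Monthly rate r = 23.1%/12 = 1.925% = 0.01925.
Recurrence: B ← B·(1+r) − €25.54.
Month 1: interest €24.06; balance after payment €1,248.52.
Month 2: interest €24.03; balance after payment €1,247.02.
Closed form: n = −ln(1 − rB₀/P)/ln(1+r) = −ln(0.05785)/ln(1.01925) ≈ 149.467, so the balance reaches zero during payment 150.

150 months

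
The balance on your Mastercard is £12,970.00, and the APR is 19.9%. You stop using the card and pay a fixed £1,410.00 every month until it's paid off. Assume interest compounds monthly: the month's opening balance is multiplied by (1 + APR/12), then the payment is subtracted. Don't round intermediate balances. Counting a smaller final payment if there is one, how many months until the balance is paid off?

Monthly rate r = 19.9%/12 = 1.65833% = 0.0165833.
Recurrence: B ← B·(1+r) − £1,410.00.
Month 1: interest £215.09; balance after payment £11,775.09.
Month 2: interest £195.27; balance after payment £10,560.36.
Closed form: n = −ln(1 − rB₀/P)/ln(1+r) = −ln(0.84746)/ln(1.01658) ≈ 10.063, so the balance reaches zero during payment 11.

11 payments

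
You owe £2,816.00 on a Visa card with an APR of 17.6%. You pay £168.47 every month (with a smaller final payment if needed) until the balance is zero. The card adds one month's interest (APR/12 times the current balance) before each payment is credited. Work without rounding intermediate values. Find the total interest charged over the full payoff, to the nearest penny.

Monthly rate r = 17.6%/12 = 1.46667% = 0.0146667.
Payoff takes n = ⌈−ln(1 − rB₀/P)/ln(1+r)⌉ = ⌈19.316⌉ = 20 payments; the last is £53.50.
Total paid = 19·£168.47 + £53.50 = £3,254.43.
Total interest = total paid − principal = £3,254.43 − £2,816.00 = £438.43.

£438.43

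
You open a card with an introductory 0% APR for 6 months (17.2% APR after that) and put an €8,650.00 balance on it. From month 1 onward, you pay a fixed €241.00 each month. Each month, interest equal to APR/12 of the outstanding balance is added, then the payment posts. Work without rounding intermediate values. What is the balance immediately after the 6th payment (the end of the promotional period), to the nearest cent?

€7,204.00

Promo months 1–6 at r₀ = 0%/12 = 0; months 7+ at r₁ = 17.2%/12 = 0.0143333.
After month 6 (no interest yet): B = €8,650.00 − 6·€241.00 = €7,204.00.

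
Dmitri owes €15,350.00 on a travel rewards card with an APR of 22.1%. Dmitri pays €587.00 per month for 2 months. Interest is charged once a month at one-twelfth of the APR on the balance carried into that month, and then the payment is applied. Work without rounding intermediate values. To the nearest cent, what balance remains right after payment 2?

€14,735.79

Monthly rate r = 22.1%/12 = 1.84167% = 0.0184167.
Each month: B ← B·(1+r) − €587.00.
Month 1: interest €282.70; balance after payment €15,045.70.
Month 2: interest €277.09; balance after payment €14,735.79.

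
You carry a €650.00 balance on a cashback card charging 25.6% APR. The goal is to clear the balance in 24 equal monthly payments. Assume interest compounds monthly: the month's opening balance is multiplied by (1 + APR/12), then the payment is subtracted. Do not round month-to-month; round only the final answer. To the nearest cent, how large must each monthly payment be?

Monthly rate r = 25.6%/12 = 2.13333% = 0.0213333.
Level-payment amortization: P = B₀·r / (1 − (1+r)^(−n)) = 650.00·0.0213333 / (1 − 1.02133^(−24)).
Denominator 1 − (1+r)^(−24) = 0.39746837.
P = 13.8667 / 0.39746837 ≈ 34.89.

€34.89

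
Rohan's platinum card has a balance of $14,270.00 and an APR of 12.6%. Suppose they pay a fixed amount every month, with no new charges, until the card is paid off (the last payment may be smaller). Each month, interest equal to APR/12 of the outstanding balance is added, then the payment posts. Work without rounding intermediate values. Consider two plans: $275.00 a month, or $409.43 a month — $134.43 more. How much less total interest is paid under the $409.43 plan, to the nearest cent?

$2,863.23

Monthly rate r = 12.6%/12 = 1.05% = 0.0105.
At $275.00/mo: n = ⌈−ln(1 − rB₀/P)/ln(1+r)⌉ = 76 payments (last $98.90); total interest = total paid − $14,270.00 = $6,453.90.
At $409.43/mo: 44 payments (last $255.18); total interest $3,590.67.
Interest saved = $6,453.90 − $3,590.67 = $2,863.23.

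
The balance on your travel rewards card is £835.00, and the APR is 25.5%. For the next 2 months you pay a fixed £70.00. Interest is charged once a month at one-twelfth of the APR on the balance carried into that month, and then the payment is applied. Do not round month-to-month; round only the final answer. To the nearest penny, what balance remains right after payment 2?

Monthly rate r = 25.5%/12 = 2.125% = 0.02125.
Each month: B ← B·(1+r) − £70.00.
Month 1: interest £17.74; balance after payment £782.74.
Month 2: interest £16.63; balance after payment £729.38.

£729.38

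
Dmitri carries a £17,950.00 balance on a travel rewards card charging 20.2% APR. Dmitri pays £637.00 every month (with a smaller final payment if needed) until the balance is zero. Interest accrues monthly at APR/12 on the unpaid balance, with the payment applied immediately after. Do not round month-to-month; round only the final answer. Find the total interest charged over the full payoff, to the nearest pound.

Monthly rate r = 20.2%/12 = 1.68333% = 0.0168333.
Payoff takes n = ⌈−ln(1 − rB₀/P)/ln(1+r)⌉ = ⌈38.525⌉ = 39 payments; the last is £335.96.
Total paid = 38·£637.00 + £335.96 = £24,541.96.
Total interest = total paid − principal = £24,541.96 − £17,950.00 = £6,591.96.

£6,592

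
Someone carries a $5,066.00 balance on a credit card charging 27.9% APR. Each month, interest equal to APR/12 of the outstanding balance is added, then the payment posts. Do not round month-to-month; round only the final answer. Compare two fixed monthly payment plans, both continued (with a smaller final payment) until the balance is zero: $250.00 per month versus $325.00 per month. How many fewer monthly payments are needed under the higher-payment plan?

Monthly rate r = 27.9%/12 = 2.325% = 0.02325.
At $250.00/mo: n = ⌈−ln(1 − rB₀/P)/ln(1+r)⌉ = 28 payments (last $179.67); total interest = total paid − $5,066.00 = $1,863.67.
At $325.00/mo: 20 payments (last $190.01); total interest $1,299.01.
Payments saved = 28 − 20 = 8.

8 fewer payments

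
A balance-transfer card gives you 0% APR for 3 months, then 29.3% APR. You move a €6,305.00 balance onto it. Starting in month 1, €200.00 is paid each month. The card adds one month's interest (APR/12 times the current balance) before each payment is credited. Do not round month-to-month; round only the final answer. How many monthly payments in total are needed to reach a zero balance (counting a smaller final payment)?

Promo months 1–3 at r₀ = 0%/12 = 0; months 4+ at r₁ = 29.3%/12 = 0.0244167.
After month 3 (no interest yet): B = €6,305.00 − 3·€200.00 = €5,705.00.
Then at r₁ with €200.00/mo: n₂ = −ln(1 − r₁·B/P)/ln(1+r₁) ≈ 49.43 → 50 more payments.

53 payments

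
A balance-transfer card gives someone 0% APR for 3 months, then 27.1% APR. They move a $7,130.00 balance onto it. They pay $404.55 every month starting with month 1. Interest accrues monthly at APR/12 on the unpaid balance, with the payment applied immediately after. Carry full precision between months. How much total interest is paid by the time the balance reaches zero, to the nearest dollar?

$1,346

Promo months 1–3 at r₀ = 0%/12 = 0; months 4+ at r₁ = 27.1%/12 = 0.0225833.
After month 3 (no interest yet): B = $7,130.00 − 3·$404.55 = $5,916.35.
Then at r₁ with $404.55/mo: n₂ = −ln(1 − r₁·B/P)/ln(1+r₁) ≈ 17.95 → 18 more payments.
Total paid = 20·$404.55 + $384.89 = $8,475.89; interest = $8,475.89 − $7,130.00 = $1,345.89.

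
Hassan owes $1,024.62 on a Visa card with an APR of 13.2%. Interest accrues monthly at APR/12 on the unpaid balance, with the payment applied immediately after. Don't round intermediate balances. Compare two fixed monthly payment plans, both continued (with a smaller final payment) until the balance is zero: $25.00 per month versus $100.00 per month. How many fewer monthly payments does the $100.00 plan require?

Monthly rate r = 13.2%/12 = 1.1% = 0.011.
At $25.00/mo: n = ⌈−ln(1 − rB₀/P)/ln(1+r)⌉ = 55 payments (last $19.67); total interest = total paid − $1,024.62 = $345.05.
At $100.00/mo: 11 payments (last $93.11); total interest $68.49.
Payments saved = 55 − 11 = 44.

44 fewer payments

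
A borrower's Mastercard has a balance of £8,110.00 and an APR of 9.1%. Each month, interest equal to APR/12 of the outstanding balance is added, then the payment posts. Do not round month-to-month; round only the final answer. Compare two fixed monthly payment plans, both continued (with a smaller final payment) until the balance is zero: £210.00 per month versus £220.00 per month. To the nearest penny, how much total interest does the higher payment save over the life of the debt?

Monthly rate r = 9.1%/12 = 0.758333% = 0.00758333.
At £210.00/mo: n = ⌈−ln(1 − rB₀/P)/ln(1+r)⌉ = 46 payments (last £182.59); total interest = total paid − £8,110.00 = £1,522.59.
At £220.00/mo: 44 payments (last £88.29); total interest £1,438.29.
Interest saved = £1,522.59 − £1,438.29 = £84.30.

£84.30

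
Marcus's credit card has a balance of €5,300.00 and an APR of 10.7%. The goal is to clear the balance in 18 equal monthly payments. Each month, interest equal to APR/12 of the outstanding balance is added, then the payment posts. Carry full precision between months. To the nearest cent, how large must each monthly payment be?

€320.01

Monthly rate r = 10.7%/12 = 0.891667% = 0.00891667.
Level-payment amortization: P = B₀·r / (1 − (1+r)^(−n)) = 5300.00·0.00891667 / (1 − 1.00892^(−18)).
Denominator 1 − (1+r)^(−18) = 0.147676102.
P = 47.2583 / 0.147676102 ≈ 320.01.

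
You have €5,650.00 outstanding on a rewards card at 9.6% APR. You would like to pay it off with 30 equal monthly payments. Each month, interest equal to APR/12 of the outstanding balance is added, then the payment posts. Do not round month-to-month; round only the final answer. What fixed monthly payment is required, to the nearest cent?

Monthly rate r = 9.6%/12 = 0.8% = 0.008.
Level-payment amortization: P = B₀·r / (1 − (1+r)^(−n)) = 5650.00·0.008 / (1 − 1.008^(−30)).
Denominator 1 − (1+r)^(−30) = 0.212620621.
P = 45.2 / 0.212620621 ≈ 212.59.

€212.59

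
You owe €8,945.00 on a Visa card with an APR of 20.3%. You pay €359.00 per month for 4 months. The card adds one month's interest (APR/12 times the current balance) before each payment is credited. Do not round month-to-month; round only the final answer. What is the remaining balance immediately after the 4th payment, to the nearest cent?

€8,092.96

Monthly rate r = 20.3%/12 = 1.69167% = 0.0169167.
Each month: B ← B·(1+r) − €359.00.
Month 1: interest €151.32; balance after payment €8,737.32.
Month 2: interest €147.81; balance after payment €8,526.13.
Month 3: interest €144.23; balance after payment €8,311.36.
Month 4: interest €140.60; balance after payment €8,092.96.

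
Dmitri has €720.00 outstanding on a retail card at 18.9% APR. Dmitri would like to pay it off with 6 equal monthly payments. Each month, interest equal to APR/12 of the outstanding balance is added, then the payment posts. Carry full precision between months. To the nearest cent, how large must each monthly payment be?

€126.70

Monthly rate r = 18.9%/12 = 1.575% = 0.01575.
Level-payment amortization: P = B₀·r / (1 − (1+r)^(−n)) = 720.00·0.01575 / (1 − 1.01575^(−6)).
Denominator 1 − (1+r)^(−6) = 0.0895019626.
P = 11.34 / 0.0895019626 ≈ 126.70.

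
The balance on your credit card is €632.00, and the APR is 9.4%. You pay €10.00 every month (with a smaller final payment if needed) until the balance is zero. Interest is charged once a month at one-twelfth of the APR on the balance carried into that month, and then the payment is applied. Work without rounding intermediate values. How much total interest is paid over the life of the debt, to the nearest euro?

€244

Monthly rate r = 9.4%/12 = 0.783333% = 0.00783333.
Payoff takes n = ⌈−ln(1 − rB₀/P)/ln(1+r)⌉ = ⌈87.575⌉ = 88 payments; the last is €5.76.
Total paid = 87·€10.00 + €5.76 = €875.76.
Total interest = total paid − principal = €875.76 − €632.00 = €243.76.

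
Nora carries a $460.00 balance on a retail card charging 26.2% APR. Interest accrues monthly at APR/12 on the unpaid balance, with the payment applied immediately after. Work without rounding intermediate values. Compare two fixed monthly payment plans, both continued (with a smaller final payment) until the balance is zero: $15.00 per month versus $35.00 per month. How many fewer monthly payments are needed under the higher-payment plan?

36 fewer payments

Monthly rate r = 26.2%/12 = 2.18333% = 0.0218333.
At $15.00/mo: n = ⌈−ln(1 − rB₀/P)/ln(1+r)⌉ = 52 payments (last $4.06); total interest = total paid − $460.00 = $309.06.
At $35.00/mo: 16 payments (last $23.15); total interest $88.15.
Payments saved = 52 − 16 = 36.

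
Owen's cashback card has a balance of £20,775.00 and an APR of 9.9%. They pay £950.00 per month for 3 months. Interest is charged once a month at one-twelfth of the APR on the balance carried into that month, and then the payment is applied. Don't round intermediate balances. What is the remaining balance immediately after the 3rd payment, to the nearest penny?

Monthly rate r = 9.9%/12 = 0.825% = 0.00825.
Each month: B ← B·(1+r) − £950.00.
Month 1: interest £171.39; balance after payment £19,996.39.
Month 2: interest £164.97; balance after payment £19,211.36.
Month 3: interest £158.49; balance after payment £18,419.86.

£18,419.86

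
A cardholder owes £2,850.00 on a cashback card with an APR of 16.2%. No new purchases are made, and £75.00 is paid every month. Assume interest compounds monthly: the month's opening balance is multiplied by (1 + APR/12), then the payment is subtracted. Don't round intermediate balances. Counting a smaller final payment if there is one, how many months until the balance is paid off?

Monthly rate r = 16.2%/12 = 1.35% = 0.0135.
Recurrence: B ← B·(1+r) − £75.00.
Month 1: interest £38.48; balance after payment £2,813.47.
Month 2: interest £37.98; balance after payment £2,776.46.
Closed form: n = −ln(1 − rB₀/P)/ln(1+r) = −ln(0.487)/ln(1.0135) ≈ 53.655, so the balance reaches zero during payment 54.

54 months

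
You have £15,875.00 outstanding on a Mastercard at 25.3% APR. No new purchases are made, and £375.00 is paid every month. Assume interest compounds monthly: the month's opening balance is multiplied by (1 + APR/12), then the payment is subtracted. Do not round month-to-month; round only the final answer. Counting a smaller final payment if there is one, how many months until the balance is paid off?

107 months

Monthly rate r = 25.3%/12 = 2.10833% = 0.0210833.
Recurrence: B ← B·(1+r) − £375.00.
Month 1: interest £334.70; balance after payment £15,834.70.
Month 2: interest £333.85; balance after payment £15,793.55.
Closed form: n = −ln(1 − rB₀/P)/ln(1+r) = −ln(0.10747)/ln(1.02108) ≈ 106.907, so the balance reaches zero during payment 107.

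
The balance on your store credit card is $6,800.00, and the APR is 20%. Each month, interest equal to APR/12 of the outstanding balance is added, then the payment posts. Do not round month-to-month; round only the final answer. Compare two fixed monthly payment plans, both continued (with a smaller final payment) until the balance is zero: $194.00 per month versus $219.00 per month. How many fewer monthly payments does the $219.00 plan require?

9 fewer payments

Monthly rate r = 20%/12 = 1.66667% = 0.0166667.
At $194.00/mo: n = ⌈−ln(1 − rB₀/P)/ln(1+r)⌉ = 54 payments (last $17.50); total interest = total paid − $6,800.00 = $3,499.50.
At $219.00/mo: 45 payments (last $19.93); total interest $2,855.93.
Payments saved = 54 − 45 = 9.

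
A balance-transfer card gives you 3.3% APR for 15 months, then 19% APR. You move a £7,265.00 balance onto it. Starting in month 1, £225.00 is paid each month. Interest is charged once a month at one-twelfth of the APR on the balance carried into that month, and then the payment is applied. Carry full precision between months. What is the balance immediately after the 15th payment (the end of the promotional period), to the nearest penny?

Promo months 1–15 at r₀ = 3.3%/12 = 0.00275; months 16+ at r₁ = 19%/12 = 0.0158333.
After month 15: iterate B ← B·(1+r₀) − £225.00 for 15 months → £4,129.77.

£4,129.77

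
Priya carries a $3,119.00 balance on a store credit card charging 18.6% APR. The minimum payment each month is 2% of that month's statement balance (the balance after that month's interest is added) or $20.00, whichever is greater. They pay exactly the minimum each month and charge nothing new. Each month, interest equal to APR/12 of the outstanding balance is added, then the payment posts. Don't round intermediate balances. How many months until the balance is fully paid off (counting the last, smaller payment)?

333 months

Monthly rate r = 18.6%/12 = 1.55% = 0.0155.
While 2% of the post-interest balance exceeds $20.00, each month B ← (B·(1+r))·(1 − 0.02), i.e. B shrinks by the factor (1+r)·0.98 = 0.99519.
This holds for months 1–240. Entering month 241 the balance is $980.52; 2% of the post-interest balance is now below $20.00, so the flat $20.00 minimum applies from here.
From month 241 a fixed $20.00 at rate r clears $980.52 in 93 more payments. Total: 240 + 93 = 333 months.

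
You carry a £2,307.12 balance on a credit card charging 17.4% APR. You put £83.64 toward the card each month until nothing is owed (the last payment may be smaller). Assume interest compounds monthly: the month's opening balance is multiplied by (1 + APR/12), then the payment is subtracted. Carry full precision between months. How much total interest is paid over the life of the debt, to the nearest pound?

Monthly rate r = 17.4%/12 = 1.45% = 0.0145.
Payoff takes n = ⌈−ln(1 − rB₀/P)/ln(1+r)⌉ = ⌈35.480⌉ = 36 payments; the last is £40.33.
Total paid = 35·£83.64 + £40.33 = £2,967.73.
Total interest = total paid − principal = £2,967.73 − £2,307.12 = £660.61.

£661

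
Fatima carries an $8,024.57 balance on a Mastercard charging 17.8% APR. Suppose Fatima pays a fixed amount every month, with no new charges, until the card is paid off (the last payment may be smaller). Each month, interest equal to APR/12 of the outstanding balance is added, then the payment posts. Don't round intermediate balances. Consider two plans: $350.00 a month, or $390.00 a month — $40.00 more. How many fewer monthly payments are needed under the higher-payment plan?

4 fewer payments

Monthly rate r = 17.8%/12 = 1.48333% = 0.0148333.
At $350.00/mo: n = ⌈−ln(1 − rB₀/P)/ln(1+r)⌉ = 29 payments (last $80.49); total interest = total paid − $8,024.57 = $1,855.92.
At $390.00/mo: 25 payments (last $285.49); total interest $1,620.92.
Payments saved = 29 − 25 = 4.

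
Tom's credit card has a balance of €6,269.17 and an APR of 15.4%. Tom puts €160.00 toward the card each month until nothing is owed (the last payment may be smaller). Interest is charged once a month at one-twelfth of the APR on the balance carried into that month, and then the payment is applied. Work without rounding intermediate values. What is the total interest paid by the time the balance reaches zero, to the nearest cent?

€2,499.62

Monthly rate r = 15.4%/12 = 1.28333% = 0.0128333.
Payoff takes n = ⌈−ln(1 − rB₀/P)/ln(1+r)⌉ = ⌈54.804⌉ = 55 payments; the last is €128.79.
Total paid = 54·€160.00 + €128.79 = €8,768.79.
Total interest = total paid − principal = €8,768.79 − €6,269.17 = €2,499.62.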